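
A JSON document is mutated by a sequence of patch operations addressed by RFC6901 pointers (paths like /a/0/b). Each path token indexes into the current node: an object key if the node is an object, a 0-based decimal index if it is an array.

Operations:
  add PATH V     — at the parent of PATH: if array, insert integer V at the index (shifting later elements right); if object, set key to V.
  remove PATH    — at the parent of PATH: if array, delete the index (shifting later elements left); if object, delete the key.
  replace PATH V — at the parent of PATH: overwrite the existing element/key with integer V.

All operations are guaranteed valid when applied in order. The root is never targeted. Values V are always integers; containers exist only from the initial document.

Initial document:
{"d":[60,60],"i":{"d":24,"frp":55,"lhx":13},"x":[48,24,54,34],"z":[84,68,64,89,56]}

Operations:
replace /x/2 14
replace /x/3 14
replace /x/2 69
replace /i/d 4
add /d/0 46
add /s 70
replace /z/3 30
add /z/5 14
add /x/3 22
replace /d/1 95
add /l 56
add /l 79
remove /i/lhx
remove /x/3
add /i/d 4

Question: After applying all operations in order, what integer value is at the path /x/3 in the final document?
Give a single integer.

Answer: 14

Derivation:
After op 1 (replace /x/2 14): {"d":[60,60],"i":{"d":24,"frp":55,"lhx":13},"x":[48,24,14,34],"z":[84,68,64,89,56]}
After op 2 (replace /x/3 14): {"d":[60,60],"i":{"d":24,"frp":55,"lhx":13},"x":[48,24,14,14],"z":[84,68,64,89,56]}
After op 3 (replace /x/2 69): {"d":[60,60],"i":{"d":24,"frp":55,"lhx":13},"x":[48,24,69,14],"z":[84,68,64,89,56]}
After op 4 (replace /i/d 4): {"d":[60,60],"i":{"d":4,"frp":55,"lhx":13},"x":[48,24,69,14],"z":[84,68,64,89,56]}
After op 5 (add /d/0 46): {"d":[46,60,60],"i":{"d":4,"frp":55,"lhx":13},"x":[48,24,69,14],"z":[84,68,64,89,56]}
After op 6 (add /s 70): {"d":[46,60,60],"i":{"d":4,"frp":55,"lhx":13},"s":70,"x":[48,24,69,14],"z":[84,68,64,89,56]}
After op 7 (replace /z/3 30): {"d":[46,60,60],"i":{"d":4,"frp":55,"lhx":13},"s":70,"x":[48,24,69,14],"z":[84,68,64,30,56]}
After op 8 (add /z/5 14): {"d":[46,60,60],"i":{"d":4,"frp":55,"lhx":13},"s":70,"x":[48,24,69,14],"z":[84,68,64,30,56,14]}
After op 9 (add /x/3 22): {"d":[46,60,60],"i":{"d":4,"frp":55,"lhx":13},"s":70,"x":[48,24,69,22,14],"z":[84,68,64,30,56,14]}
After op 10 (replace /d/1 95): {"d":[46,95,60],"i":{"d":4,"frp":55,"lhx":13},"s":70,"x":[48,24,69,22,14],"z":[84,68,64,30,56,14]}
After op 11 (add /l 56): {"d":[46,95,60],"i":{"d":4,"frp":55,"lhx":13},"l":56,"s":70,"x":[48,24,69,22,14],"z":[84,68,64,30,56,14]}
After op 12 (add /l 79): {"d":[46,95,60],"i":{"d":4,"frp":55,"lhx":13},"l":79,"s":70,"x":[48,24,69,22,14],"z":[84,68,64,30,56,14]}
After op 13 (remove /i/lhx): {"d":[46,95,60],"i":{"d":4,"frp":55},"l":79,"s":70,"x":[48,24,69,22,14],"z":[84,68,64,30,56,14]}
After op 14 (remove /x/3): {"d":[46,95,60],"i":{"d":4,"frp":55},"l":79,"s":70,"x":[48,24,69,14],"z":[84,68,64,30,56,14]}
After op 15 (add /i/d 4): {"d":[46,95,60],"i":{"d":4,"frp":55},"l":79,"s":70,"x":[48,24,69,14],"z":[84,68,64,30,56,14]}
Value at /x/3: 14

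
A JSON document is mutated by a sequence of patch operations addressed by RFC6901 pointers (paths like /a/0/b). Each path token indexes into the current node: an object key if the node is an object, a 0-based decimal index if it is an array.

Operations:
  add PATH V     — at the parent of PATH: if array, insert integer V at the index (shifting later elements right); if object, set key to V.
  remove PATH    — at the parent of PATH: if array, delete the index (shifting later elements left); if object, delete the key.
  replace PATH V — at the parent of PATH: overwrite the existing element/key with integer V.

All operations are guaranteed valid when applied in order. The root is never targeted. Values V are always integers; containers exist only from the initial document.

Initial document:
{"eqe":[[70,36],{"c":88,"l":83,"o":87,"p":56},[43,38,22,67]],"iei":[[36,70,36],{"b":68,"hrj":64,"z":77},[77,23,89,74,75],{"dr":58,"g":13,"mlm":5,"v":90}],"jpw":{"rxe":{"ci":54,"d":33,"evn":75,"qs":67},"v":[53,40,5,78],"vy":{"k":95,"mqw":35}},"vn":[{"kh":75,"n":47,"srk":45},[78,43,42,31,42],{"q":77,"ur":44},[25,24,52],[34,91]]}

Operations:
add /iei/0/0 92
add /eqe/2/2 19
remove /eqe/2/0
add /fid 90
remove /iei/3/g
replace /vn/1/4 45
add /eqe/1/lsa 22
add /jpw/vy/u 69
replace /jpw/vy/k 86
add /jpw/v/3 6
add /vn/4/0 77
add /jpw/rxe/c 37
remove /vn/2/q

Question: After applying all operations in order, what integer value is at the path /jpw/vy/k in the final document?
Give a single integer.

After op 1 (add /iei/0/0 92): {"eqe":[[70,36],{"c":88,"l":83,"o":87,"p":56},[43,38,22,67]],"iei":[[92,36,70,36],{"b":68,"hrj":64,"z":77},[77,23,89,74,75],{"dr":58,"g":13,"mlm":5,"v":90}],"jpw":{"rxe":{"ci":54,"d":33,"evn":75,"qs":67},"v":[53,40,5,78],"vy":{"k":95,"mqw":35}},"vn":[{"kh":75,"n":47,"srk":45},[78,43,42,31,42],{"q":77,"ur":44},[25,24,52],[34,91]]}
After op 2 (add /eqe/2/2 19): {"eqe":[[70,36],{"c":88,"l":83,"o":87,"p":56},[43,38,19,22,67]],"iei":[[92,36,70,36],{"b":68,"hrj":64,"z":77},[77,23,89,74,75],{"dr":58,"g":13,"mlm":5,"v":90}],"jpw":{"rxe":{"ci":54,"d":33,"evn":75,"qs":67},"v":[53,40,5,78],"vy":{"k":95,"mqw":35}},"vn":[{"kh":75,"n":47,"srk":45},[78,43,42,31,42],{"q":77,"ur":44},[25,24,52],[34,91]]}
After op 3 (remove /eqe/2/0): {"eqe":[[70,36],{"c":88,"l":83,"o":87,"p":56},[38,19,22,67]],"iei":[[92,36,70,36],{"b":68,"hrj":64,"z":77},[77,23,89,74,75],{"dr":58,"g":13,"mlm":5,"v":90}],"jpw":{"rxe":{"ci":54,"d":33,"evn":75,"qs":67},"v":[53,40,5,78],"vy":{"k":95,"mqw":35}},"vn":[{"kh":75,"n":47,"srk":45},[78,43,42,31,42],{"q":77,"ur":44},[25,24,52],[34,91]]}
After op 4 (add /fid 90): {"eqe":[[70,36],{"c":88,"l":83,"o":87,"p":56},[38,19,22,67]],"fid":90,"iei":[[92,36,70,36],{"b":68,"hrj":64,"z":77},[77,23,89,74,75],{"dr":58,"g":13,"mlm":5,"v":90}],"jpw":{"rxe":{"ci":54,"d":33,"evn":75,"qs":67},"v":[53,40,5,78],"vy":{"k":95,"mqw":35}},"vn":[{"kh":75,"n":47,"srk":45},[78,43,42,31,42],{"q":77,"ur":44},[25,24,52],[34,91]]}
After op 5 (remove /iei/3/g): {"eqe":[[70,36],{"c":88,"l":83,"o":87,"p":56},[38,19,22,67]],"fid":90,"iei":[[92,36,70,36],{"b":68,"hrj":64,"z":77},[77,23,89,74,75],{"dr":58,"mlm":5,"v":90}],"jpw":{"rxe":{"ci":54,"d":33,"evn":75,"qs":67},"v":[53,40,5,78],"vy":{"k":95,"mqw":35}},"vn":[{"kh":75,"n":47,"srk":45},[78,43,42,31,42],{"q":77,"ur":44},[25,24,52],[34,91]]}
After op 6 (replace /vn/1/4 45): {"eqe":[[70,36],{"c":88,"l":83,"o":87,"p":56},[38,19,22,67]],"fid":90,"iei":[[92,36,70,36],{"b":68,"hrj":64,"z":77},[77,23,89,74,75],{"dr":58,"mlm":5,"v":90}],"jpw":{"rxe":{"ci":54,"d":33,"evn":75,"qs":67},"v":[53,40,5,78],"vy":{"k":95,"mqw":35}},"vn":[{"kh":75,"n":47,"srk":45},[78,43,42,31,45],{"q":77,"ur":44},[25,24,52],[34,91]]}
After op 7 (add /eqe/1/lsa 22): {"eqe":[[70,36],{"c":88,"l":83,"lsa":22,"o":87,"p":56},[38,19,22,67]],"fid":90,"iei":[[92,36,70,36],{"b":68,"hrj":64,"z":77},[77,23,89,74,75],{"dr":58,"mlm":5,"v":90}],"jpw":{"rxe":{"ci":54,"d":33,"evn":75,"qs":67},"v":[53,40,5,78],"vy":{"k":95,"mqw":35}},"vn":[{"kh":75,"n":47,"srk":45},[78,43,42,31,45],{"q":77,"ur":44},[25,24,52],[34,91]]}
After op 8 (add /jpw/vy/u 69): {"eqe":[[70,36],{"c":88,"l":83,"lsa":22,"o":87,"p":56},[38,19,22,67]],"fid":90,"iei":[[92,36,70,36],{"b":68,"hrj":64,"z":77},[77,23,89,74,75],{"dr":58,"mlm":5,"v":90}],"jpw":{"rxe":{"ci":54,"d":33,"evn":75,"qs":67},"v":[53,40,5,78],"vy":{"k":95,"mqw":35,"u":69}},"vn":[{"kh":75,"n":47,"srk":45},[78,43,42,31,45],{"q":77,"ur":44},[25,24,52],[34,91]]}
After op 9 (replace /jpw/vy/k 86): {"eqe":[[70,36],{"c":88,"l":83,"lsa":22,"o":87,"p":56},[38,19,22,67]],"fid":90,"iei":[[92,36,70,36],{"b":68,"hrj":64,"z":77},[77,23,89,74,75],{"dr":58,"mlm":5,"v":90}],"jpw":{"rxe":{"ci":54,"d":33,"evn":75,"qs":67},"v":[53,40,5,78],"vy":{"k":86,"mqw":35,"u":69}},"vn":[{"kh":75,"n":47,"srk":45},[78,43,42,31,45],{"q":77,"ur":44},[25,24,52],[34,91]]}
After op 10 (add /jpw/v/3 6): {"eqe":[[70,36],{"c":88,"l":83,"lsa":22,"o":87,"p":56},[38,19,22,67]],"fid":90,"iei":[[92,36,70,36],{"b":68,"hrj":64,"z":77},[77,23,89,74,75],{"dr":58,"mlm":5,"v":90}],"jpw":{"rxe":{"ci":54,"d":33,"evn":75,"qs":67},"v":[53,40,5,6,78],"vy":{"k":86,"mqw":35,"u":69}},"vn":[{"kh":75,"n":47,"srk":45},[78,43,42,31,45],{"q":77,"ur":44},[25,24,52],[34,91]]}
After op 11 (add /vn/4/0 77): {"eqe":[[70,36],{"c":88,"l":83,"lsa":22,"o":87,"p":56},[38,19,22,67]],"fid":90,"iei":[[92,36,70,36],{"b":68,"hrj":64,"z":77},[77,23,89,74,75],{"dr":58,"mlm":5,"v":90}],"jpw":{"rxe":{"ci":54,"d":33,"evn":75,"qs":67},"v":[53,40,5,6,78],"vy":{"k":86,"mqw":35,"u":69}},"vn":[{"kh":75,"n":47,"srk":45},[78,43,42,31,45],{"q":77,"ur":44},[25,24,52],[77,34,91]]}
After op 12 (add /jpw/rxe/c 37): {"eqe":[[70,36],{"c":88,"l":83,"lsa":22,"o":87,"p":56},[38,19,22,67]],"fid":90,"iei":[[92,36,70,36],{"b":68,"hrj":64,"z":77},[77,23,89,74,75],{"dr":58,"mlm":5,"v":90}],"jpw":{"rxe":{"c":37,"ci":54,"d":33,"evn":75,"qs":67},"v":[53,40,5,6,78],"vy":{"k":86,"mqw":35,"u":69}},"vn":[{"kh":75,"n":47,"srk":45},[78,43,42,31,45],{"q":77,"ur":44},[25,24,52],[77,34,91]]}
After op 13 (remove /vn/2/q): {"eqe":[[70,36],{"c":88,"l":83,"lsa":22,"o":87,"p":56},[38,19,22,67]],"fid":90,"iei":[[92,36,70,36],{"b":68,"hrj":64,"z":77},[77,23,89,74,75],{"dr":58,"mlm":5,"v":90}],"jpw":{"rxe":{"c":37,"ci":54,"d":33,"evn":75,"qs":67},"v":[53,40,5,6,78],"vy":{"k":86,"mqw":35,"u":69}},"vn":[{"kh":75,"n":47,"srk":45},[78,43,42,31,45],{"ur":44},[25,24,52],[77,34,91]]}
Value at /jpw/vy/k: 86

Answer: 86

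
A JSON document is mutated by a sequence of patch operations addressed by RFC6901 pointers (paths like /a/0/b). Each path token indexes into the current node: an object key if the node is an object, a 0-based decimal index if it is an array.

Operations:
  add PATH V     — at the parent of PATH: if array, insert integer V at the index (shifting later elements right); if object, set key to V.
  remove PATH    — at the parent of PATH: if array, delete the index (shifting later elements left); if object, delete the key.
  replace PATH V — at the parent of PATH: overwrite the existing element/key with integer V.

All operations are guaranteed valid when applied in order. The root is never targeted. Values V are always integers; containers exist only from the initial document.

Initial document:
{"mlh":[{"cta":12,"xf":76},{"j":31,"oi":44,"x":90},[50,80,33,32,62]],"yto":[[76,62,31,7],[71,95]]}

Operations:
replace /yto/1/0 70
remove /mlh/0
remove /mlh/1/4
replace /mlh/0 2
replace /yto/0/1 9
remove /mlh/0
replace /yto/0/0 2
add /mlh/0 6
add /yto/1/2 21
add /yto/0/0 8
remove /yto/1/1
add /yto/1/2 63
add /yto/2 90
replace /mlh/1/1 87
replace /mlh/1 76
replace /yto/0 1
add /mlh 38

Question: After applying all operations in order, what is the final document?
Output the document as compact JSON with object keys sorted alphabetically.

After op 1 (replace /yto/1/0 70): {"mlh":[{"cta":12,"xf":76},{"j":31,"oi":44,"x":90},[50,80,33,32,62]],"yto":[[76,62,31,7],[70,95]]}
After op 2 (remove /mlh/0): {"mlh":[{"j":31,"oi":44,"x":90},[50,80,33,32,62]],"yto":[[76,62,31,7],[70,95]]}
After op 3 (remove /mlh/1/4): {"mlh":[{"j":31,"oi":44,"x":90},[50,80,33,32]],"yto":[[76,62,31,7],[70,95]]}
After op 4 (replace /mlh/0 2): {"mlh":[2,[50,80,33,32]],"yto":[[76,62,31,7],[70,95]]}
After op 5 (replace /yto/0/1 9): {"mlh":[2,[50,80,33,32]],"yto":[[76,9,31,7],[70,95]]}
After op 6 (remove /mlh/0): {"mlh":[[50,80,33,32]],"yto":[[76,9,31,7],[70,95]]}
After op 7 (replace /yto/0/0 2): {"mlh":[[50,80,33,32]],"yto":[[2,9,31,7],[70,95]]}
After op 8 (add /mlh/0 6): {"mlh":[6,[50,80,33,32]],"yto":[[2,9,31,7],[70,95]]}
After op 9 (add /yto/1/2 21): {"mlh":[6,[50,80,33,32]],"yto":[[2,9,31,7],[70,95,21]]}
After op 10 (add /yto/0/0 8): {"mlh":[6,[50,80,33,32]],"yto":[[8,2,9,31,7],[70,95,21]]}
After op 11 (remove /yto/1/1): {"mlh":[6,[50,80,33,32]],"yto":[[8,2,9,31,7],[70,21]]}
After op 12 (add /yto/1/2 63): {"mlh":[6,[50,80,33,32]],"yto":[[8,2,9,31,7],[70,21,63]]}
After op 13 (add /yto/2 90): {"mlh":[6,[50,80,33,32]],"yto":[[8,2,9,31,7],[70,21,63],90]}
After op 14 (replace /mlh/1/1 87): {"mlh":[6,[50,87,33,32]],"yto":[[8,2,9,31,7],[70,21,63],90]}
After op 15 (replace /mlh/1 76): {"mlh":[6,76],"yto":[[8,2,9,31,7],[70,21,63],90]}
After op 16 (replace /yto/0 1): {"mlh":[6,76],"yto":[1,[70,21,63],90]}
After op 17 (add /mlh 38): {"mlh":38,"yto":[1,[70,21,63],90]}

Answer: {"mlh":38,"yto":[1,[70,21,63],90]}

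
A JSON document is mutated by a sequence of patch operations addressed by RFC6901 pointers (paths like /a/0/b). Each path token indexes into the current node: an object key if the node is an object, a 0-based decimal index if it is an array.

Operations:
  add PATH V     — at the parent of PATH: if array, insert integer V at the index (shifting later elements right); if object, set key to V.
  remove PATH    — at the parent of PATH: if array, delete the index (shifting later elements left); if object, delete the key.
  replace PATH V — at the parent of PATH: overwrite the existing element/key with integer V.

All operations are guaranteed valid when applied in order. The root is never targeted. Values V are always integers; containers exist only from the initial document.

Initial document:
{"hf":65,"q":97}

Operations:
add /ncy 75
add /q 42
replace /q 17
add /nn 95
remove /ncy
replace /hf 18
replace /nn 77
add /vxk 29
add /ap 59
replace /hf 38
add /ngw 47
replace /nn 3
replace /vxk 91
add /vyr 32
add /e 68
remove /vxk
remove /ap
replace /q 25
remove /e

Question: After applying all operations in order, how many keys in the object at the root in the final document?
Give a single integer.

Answer: 5

Derivation:
After op 1 (add /ncy 75): {"hf":65,"ncy":75,"q":97}
After op 2 (add /q 42): {"hf":65,"ncy":75,"q":42}
After op 3 (replace /q 17): {"hf":65,"ncy":75,"q":17}
After op 4 (add /nn 95): {"hf":65,"ncy":75,"nn":95,"q":17}
After op 5 (remove /ncy): {"hf":65,"nn":95,"q":17}
After op 6 (replace /hf 18): {"hf":18,"nn":95,"q":17}
After op 7 (replace /nn 77): {"hf":18,"nn":77,"q":17}
After op 8 (add /vxk 29): {"hf":18,"nn":77,"q":17,"vxk":29}
After op 9 (add /ap 59): {"ap":59,"hf":18,"nn":77,"q":17,"vxk":29}
After op 10 (replace /hf 38): {"ap":59,"hf":38,"nn":77,"q":17,"vxk":29}
After op 11 (add /ngw 47): {"ap":59,"hf":38,"ngw":47,"nn":77,"q":17,"vxk":29}
After op 12 (replace /nn 3): {"ap":59,"hf":38,"ngw":47,"nn":3,"q":17,"vxk":29}
After op 13 (replace /vxk 91): {"ap":59,"hf":38,"ngw":47,"nn":3,"q":17,"vxk":91}
After op 14 (add /vyr 32): {"ap":59,"hf":38,"ngw":47,"nn":3,"q":17,"vxk":91,"vyr":32}
After op 15 (add /e 68): {"ap":59,"e":68,"hf":38,"ngw":47,"nn":3,"q":17,"vxk":91,"vyr":32}
After op 16 (remove /vxk): {"ap":59,"e":68,"hf":38,"ngw":47,"nn":3,"q":17,"vyr":32}
After op 17 (remove /ap): {"e":68,"hf":38,"ngw":47,"nn":3,"q":17,"vyr":32}
After op 18 (replace /q 25): {"e":68,"hf":38,"ngw":47,"nn":3,"q":25,"vyr":32}
After op 19 (remove /e): {"hf":38,"ngw":47,"nn":3,"q":25,"vyr":32}
Size at the root: 5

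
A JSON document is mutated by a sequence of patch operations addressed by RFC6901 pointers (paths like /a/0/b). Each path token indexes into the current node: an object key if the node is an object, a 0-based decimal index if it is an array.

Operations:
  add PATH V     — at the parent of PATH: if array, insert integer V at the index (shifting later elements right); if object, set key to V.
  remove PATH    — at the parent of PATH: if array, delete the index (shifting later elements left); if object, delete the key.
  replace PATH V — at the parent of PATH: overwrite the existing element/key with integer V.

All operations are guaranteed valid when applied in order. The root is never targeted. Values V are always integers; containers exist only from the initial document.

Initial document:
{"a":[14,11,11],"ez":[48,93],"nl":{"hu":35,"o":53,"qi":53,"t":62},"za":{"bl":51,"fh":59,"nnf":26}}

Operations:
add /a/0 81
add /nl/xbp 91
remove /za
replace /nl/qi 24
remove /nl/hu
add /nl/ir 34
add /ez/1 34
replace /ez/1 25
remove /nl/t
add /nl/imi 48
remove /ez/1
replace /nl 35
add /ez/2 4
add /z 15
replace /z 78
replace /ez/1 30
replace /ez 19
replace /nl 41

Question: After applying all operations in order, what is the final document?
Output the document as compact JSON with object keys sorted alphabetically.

Answer: {"a":[81,14,11,11],"ez":19,"nl":41,"z":78}

Derivation:
After op 1 (add /a/0 81): {"a":[81,14,11,11],"ez":[48,93],"nl":{"hu":35,"o":53,"qi":53,"t":62},"za":{"bl":51,"fh":59,"nnf":26}}
After op 2 (add /nl/xbp 91): {"a":[81,14,11,11],"ez":[48,93],"nl":{"hu":35,"o":53,"qi":53,"t":62,"xbp":91},"za":{"bl":51,"fh":59,"nnf":26}}
After op 3 (remove /za): {"a":[81,14,11,11],"ez":[48,93],"nl":{"hu":35,"o":53,"qi":53,"t":62,"xbp":91}}
After op 4 (replace /nl/qi 24): {"a":[81,14,11,11],"ez":[48,93],"nl":{"hu":35,"o":53,"qi":24,"t":62,"xbp":91}}
After op 5 (remove /nl/hu): {"a":[81,14,11,11],"ez":[48,93],"nl":{"o":53,"qi":24,"t":62,"xbp":91}}
After op 6 (add /nl/ir 34): {"a":[81,14,11,11],"ez":[48,93],"nl":{"ir":34,"o":53,"qi":24,"t":62,"xbp":91}}
After op 7 (add /ez/1 34): {"a":[81,14,11,11],"ez":[48,34,93],"nl":{"ir":34,"o":53,"qi":24,"t":62,"xbp":91}}
After op 8 (replace /ez/1 25): {"a":[81,14,11,11],"ez":[48,25,93],"nl":{"ir":34,"o":53,"qi":24,"t":62,"xbp":91}}
After op 9 (remove /nl/t): {"a":[81,14,11,11],"ez":[48,25,93],"nl":{"ir":34,"o":53,"qi":24,"xbp":91}}
After op 10 (add /nl/imi 48): {"a":[81,14,11,11],"ez":[48,25,93],"nl":{"imi":48,"ir":34,"o":53,"qi":24,"xbp":91}}
After op 11 (remove /ez/1): {"a":[81,14,11,11],"ez":[48,93],"nl":{"imi":48,"ir":34,"o":53,"qi":24,"xbp":91}}
After op 12 (replace /nl 35): {"a":[81,14,11,11],"ez":[48,93],"nl":35}
After op 13 (add /ez/2 4): {"a":[81,14,11,11],"ez":[48,93,4],"nl":35}
After op 14 (add /z 15): {"a":[81,14,11,11],"ez":[48,93,4],"nl":35,"z":15}
After op 15 (replace /z 78): {"a":[81,14,11,11],"ez":[48,93,4],"nl":35,"z":78}
After op 16 (replace /ez/1 30): {"a":[81,14,11,11],"ez":[48,30,4],"nl":35,"z":78}
After op 17 (replace /ez 19): {"a":[81,14,11,11],"ez":19,"nl":35,"z":78}
After op 18 (replace /nl 41): {"a":[81,14,11,11],"ez":19,"nl":41,"z":78}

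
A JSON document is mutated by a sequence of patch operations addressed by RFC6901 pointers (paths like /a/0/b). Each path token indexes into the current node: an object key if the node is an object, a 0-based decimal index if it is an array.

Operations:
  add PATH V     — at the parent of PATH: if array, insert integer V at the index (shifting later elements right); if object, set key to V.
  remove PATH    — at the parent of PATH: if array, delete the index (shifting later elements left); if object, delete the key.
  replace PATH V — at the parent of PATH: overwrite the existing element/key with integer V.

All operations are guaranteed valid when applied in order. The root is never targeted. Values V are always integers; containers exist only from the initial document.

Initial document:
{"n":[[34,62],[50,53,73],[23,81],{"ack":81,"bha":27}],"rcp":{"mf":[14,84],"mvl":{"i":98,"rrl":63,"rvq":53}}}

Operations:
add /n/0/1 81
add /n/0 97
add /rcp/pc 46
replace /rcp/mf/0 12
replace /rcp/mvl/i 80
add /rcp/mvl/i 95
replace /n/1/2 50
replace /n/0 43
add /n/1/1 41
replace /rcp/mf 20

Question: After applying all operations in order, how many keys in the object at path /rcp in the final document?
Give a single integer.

Answer: 3

Derivation:
After op 1 (add /n/0/1 81): {"n":[[34,81,62],[50,53,73],[23,81],{"ack":81,"bha":27}],"rcp":{"mf":[14,84],"mvl":{"i":98,"rrl":63,"rvq":53}}}
After op 2 (add /n/0 97): {"n":[97,[34,81,62],[50,53,73],[23,81],{"ack":81,"bha":27}],"rcp":{"mf":[14,84],"mvl":{"i":98,"rrl":63,"rvq":53}}}
After op 3 (add /rcp/pc 46): {"n":[97,[34,81,62],[50,53,73],[23,81],{"ack":81,"bha":27}],"rcp":{"mf":[14,84],"mvl":{"i":98,"rrl":63,"rvq":53},"pc":46}}
After op 4 (replace /rcp/mf/0 12): {"n":[97,[34,81,62],[50,53,73],[23,81],{"ack":81,"bha":27}],"rcp":{"mf":[12,84],"mvl":{"i":98,"rrl":63,"rvq":53},"pc":46}}
After op 5 (replace /rcp/mvl/i 80): {"n":[97,[34,81,62],[50,53,73],[23,81],{"ack":81,"bha":27}],"rcp":{"mf":[12,84],"mvl":{"i":80,"rrl":63,"rvq":53},"pc":46}}
After op 6 (add /rcp/mvl/i 95): {"n":[97,[34,81,62],[50,53,73],[23,81],{"ack":81,"bha":27}],"rcp":{"mf":[12,84],"mvl":{"i":95,"rrl":63,"rvq":53},"pc":46}}
After op 7 (replace /n/1/2 50): {"n":[97,[34,81,50],[50,53,73],[23,81],{"ack":81,"bha":27}],"rcp":{"mf":[12,84],"mvl":{"i":95,"rrl":63,"rvq":53},"pc":46}}
After op 8 (replace /n/0 43): {"n":[43,[34,81,50],[50,53,73],[23,81],{"ack":81,"bha":27}],"rcp":{"mf":[12,84],"mvl":{"i":95,"rrl":63,"rvq":53},"pc":46}}
After op 9 (add /n/1/1 41): {"n":[43,[34,41,81,50],[50,53,73],[23,81],{"ack":81,"bha":27}],"rcp":{"mf":[12,84],"mvl":{"i":95,"rrl":63,"rvq":53},"pc":46}}
After op 10 (replace /rcp/mf 20): {"n":[43,[34,41,81,50],[50,53,73],[23,81],{"ack":81,"bha":27}],"rcp":{"mf":20,"mvl":{"i":95,"rrl":63,"rvq":53},"pc":46}}
Size at path /rcp: 3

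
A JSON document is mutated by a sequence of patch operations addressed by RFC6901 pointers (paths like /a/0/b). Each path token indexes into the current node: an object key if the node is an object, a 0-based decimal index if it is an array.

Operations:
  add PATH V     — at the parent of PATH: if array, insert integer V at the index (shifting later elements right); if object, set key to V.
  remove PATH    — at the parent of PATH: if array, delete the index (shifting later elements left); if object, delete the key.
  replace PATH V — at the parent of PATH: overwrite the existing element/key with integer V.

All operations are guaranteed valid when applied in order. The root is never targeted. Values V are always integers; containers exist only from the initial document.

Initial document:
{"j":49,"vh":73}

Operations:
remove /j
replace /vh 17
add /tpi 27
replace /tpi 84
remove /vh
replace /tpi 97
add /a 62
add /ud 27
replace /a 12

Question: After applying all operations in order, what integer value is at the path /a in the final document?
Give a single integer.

Answer: 12

Derivation:
After op 1 (remove /j): {"vh":73}
After op 2 (replace /vh 17): {"vh":17}
After op 3 (add /tpi 27): {"tpi":27,"vh":17}
After op 4 (replace /tpi 84): {"tpi":84,"vh":17}
After op 5 (remove /vh): {"tpi":84}
After op 6 (replace /tpi 97): {"tpi":97}
After op 7 (add /a 62): {"a":62,"tpi":97}
After op 8 (add /ud 27): {"a":62,"tpi":97,"ud":27}
After op 9 (replace /a 12): {"a":12,"tpi":97,"ud":27}
Value at /a: 12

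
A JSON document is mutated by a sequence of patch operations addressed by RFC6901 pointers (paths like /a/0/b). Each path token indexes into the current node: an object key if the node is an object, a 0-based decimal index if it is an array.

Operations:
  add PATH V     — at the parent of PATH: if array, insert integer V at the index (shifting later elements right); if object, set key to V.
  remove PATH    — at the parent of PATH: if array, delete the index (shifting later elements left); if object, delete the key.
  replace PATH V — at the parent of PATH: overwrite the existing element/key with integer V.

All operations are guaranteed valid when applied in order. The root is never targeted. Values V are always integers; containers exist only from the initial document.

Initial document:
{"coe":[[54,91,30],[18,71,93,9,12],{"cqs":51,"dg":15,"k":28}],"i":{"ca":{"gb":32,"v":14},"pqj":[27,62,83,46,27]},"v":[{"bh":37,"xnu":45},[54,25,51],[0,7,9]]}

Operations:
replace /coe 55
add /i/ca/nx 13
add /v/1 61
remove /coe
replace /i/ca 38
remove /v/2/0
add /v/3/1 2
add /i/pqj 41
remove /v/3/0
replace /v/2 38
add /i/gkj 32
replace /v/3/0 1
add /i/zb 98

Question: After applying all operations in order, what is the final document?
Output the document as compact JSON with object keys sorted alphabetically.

After op 1 (replace /coe 55): {"coe":55,"i":{"ca":{"gb":32,"v":14},"pqj":[27,62,83,46,27]},"v":[{"bh":37,"xnu":45},[54,25,51],[0,7,9]]}
After op 2 (add /i/ca/nx 13): {"coe":55,"i":{"ca":{"gb":32,"nx":13,"v":14},"pqj":[27,62,83,46,27]},"v":[{"bh":37,"xnu":45},[54,25,51],[0,7,9]]}
After op 3 (add /v/1 61): {"coe":55,"i":{"ca":{"gb":32,"nx":13,"v":14},"pqj":[27,62,83,46,27]},"v":[{"bh":37,"xnu":45},61,[54,25,51],[0,7,9]]}
After op 4 (remove /coe): {"i":{"ca":{"gb":32,"nx":13,"v":14},"pqj":[27,62,83,46,27]},"v":[{"bh":37,"xnu":45},61,[54,25,51],[0,7,9]]}
After op 5 (replace /i/ca 38): {"i":{"ca":38,"pqj":[27,62,83,46,27]},"v":[{"bh":37,"xnu":45},61,[54,25,51],[0,7,9]]}
After op 6 (remove /v/2/0): {"i":{"ca":38,"pqj":[27,62,83,46,27]},"v":[{"bh":37,"xnu":45},61,[25,51],[0,7,9]]}
After op 7 (add /v/3/1 2): {"i":{"ca":38,"pqj":[27,62,83,46,27]},"v":[{"bh":37,"xnu":45},61,[25,51],[0,2,7,9]]}
After op 8 (add /i/pqj 41): {"i":{"ca":38,"pqj":41},"v":[{"bh":37,"xnu":45},61,[25,51],[0,2,7,9]]}
After op 9 (remove /v/3/0): {"i":{"ca":38,"pqj":41},"v":[{"bh":37,"xnu":45},61,[25,51],[2,7,9]]}
After op 10 (replace /v/2 38): {"i":{"ca":38,"pqj":41},"v":[{"bh":37,"xnu":45},61,38,[2,7,9]]}
After op 11 (add /i/gkj 32): {"i":{"ca":38,"gkj":32,"pqj":41},"v":[{"bh":37,"xnu":45},61,38,[2,7,9]]}
After op 12 (replace /v/3/0 1): {"i":{"ca":38,"gkj":32,"pqj":41},"v":[{"bh":37,"xnu":45},61,38,[1,7,9]]}
After op 13 (add /i/zb 98): {"i":{"ca":38,"gkj":32,"pqj":41,"zb":98},"v":[{"bh":37,"xnu":45},61,38,[1,7,9]]}

Answer: {"i":{"ca":38,"gkj":32,"pqj":41,"zb":98},"v":[{"bh":37,"xnu":45},61,38,[1,7,9]]}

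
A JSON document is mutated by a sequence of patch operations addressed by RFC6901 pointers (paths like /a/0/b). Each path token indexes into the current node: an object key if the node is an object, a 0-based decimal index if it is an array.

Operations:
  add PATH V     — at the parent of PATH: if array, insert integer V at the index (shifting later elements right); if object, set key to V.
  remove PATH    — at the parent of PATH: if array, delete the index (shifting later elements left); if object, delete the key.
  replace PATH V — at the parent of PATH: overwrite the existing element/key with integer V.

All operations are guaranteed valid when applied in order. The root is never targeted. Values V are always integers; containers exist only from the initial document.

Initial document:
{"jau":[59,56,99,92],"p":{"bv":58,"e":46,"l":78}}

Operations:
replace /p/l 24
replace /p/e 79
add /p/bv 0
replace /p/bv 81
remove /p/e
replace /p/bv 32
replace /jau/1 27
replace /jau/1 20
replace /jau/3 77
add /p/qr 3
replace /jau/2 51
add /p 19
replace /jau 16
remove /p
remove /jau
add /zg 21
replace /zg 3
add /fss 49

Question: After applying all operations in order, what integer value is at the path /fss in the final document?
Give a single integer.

After op 1 (replace /p/l 24): {"jau":[59,56,99,92],"p":{"bv":58,"e":46,"l":24}}
After op 2 (replace /p/e 79): {"jau":[59,56,99,92],"p":{"bv":58,"e":79,"l":24}}
After op 3 (add /p/bv 0): {"jau":[59,56,99,92],"p":{"bv":0,"e":79,"l":24}}
After op 4 (replace /p/bv 81): {"jau":[59,56,99,92],"p":{"bv":81,"e":79,"l":24}}
After op 5 (remove /p/e): {"jau":[59,56,99,92],"p":{"bv":81,"l":24}}
After op 6 (replace /p/bv 32): {"jau":[59,56,99,92],"p":{"bv":32,"l":24}}
After op 7 (replace /jau/1 27): {"jau":[59,27,99,92],"p":{"bv":32,"l":24}}
After op 8 (replace /jau/1 20): {"jau":[59,20,99,92],"p":{"bv":32,"l":24}}
After op 9 (replace /jau/3 77): {"jau":[59,20,99,77],"p":{"bv":32,"l":24}}
After op 10 (add /p/qr 3): {"jau":[59,20,99,77],"p":{"bv":32,"l":24,"qr":3}}
After op 11 (replace /jau/2 51): {"jau":[59,20,51,77],"p":{"bv":32,"l":24,"qr":3}}
After op 12 (add /p 19): {"jau":[59,20,51,77],"p":19}
After op 13 (replace /jau 16): {"jau":16,"p":19}
After op 14 (remove /p): {"jau":16}
After op 15 (remove /jau): {}
After op 16 (add /zg 21): {"zg":21}
After op 17 (replace /zg 3): {"zg":3}
After op 18 (add /fss 49): {"fss":49,"zg":3}
Value at /fss: 49

Answer: 49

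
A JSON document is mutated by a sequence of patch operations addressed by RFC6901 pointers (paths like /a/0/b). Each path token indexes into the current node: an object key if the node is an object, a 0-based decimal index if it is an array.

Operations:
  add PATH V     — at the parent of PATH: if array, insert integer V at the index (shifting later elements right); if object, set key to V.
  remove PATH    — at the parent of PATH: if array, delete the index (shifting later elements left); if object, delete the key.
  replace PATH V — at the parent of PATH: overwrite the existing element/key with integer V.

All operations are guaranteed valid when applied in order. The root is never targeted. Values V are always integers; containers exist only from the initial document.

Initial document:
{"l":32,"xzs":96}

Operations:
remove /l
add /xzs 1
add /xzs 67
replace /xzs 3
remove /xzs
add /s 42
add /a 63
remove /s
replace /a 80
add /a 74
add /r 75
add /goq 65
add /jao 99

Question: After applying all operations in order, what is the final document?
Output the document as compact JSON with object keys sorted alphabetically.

After op 1 (remove /l): {"xzs":96}
After op 2 (add /xzs 1): {"xzs":1}
After op 3 (add /xzs 67): {"xzs":67}
After op 4 (replace /xzs 3): {"xzs":3}
After op 5 (remove /xzs): {}
After op 6 (add /s 42): {"s":42}
After op 7 (add /a 63): {"a":63,"s":42}
After op 8 (remove /s): {"a":63}
After op 9 (replace /a 80): {"a":80}
After op 10 (add /a 74): {"a":74}
After op 11 (add /r 75): {"a":74,"r":75}
After op 12 (add /goq 65): {"a":74,"goq":65,"r":75}
After op 13 (add /jao 99): {"a":74,"goq":65,"jao":99,"r":75}

Answer: {"a":74,"goq":65,"jao":99,"r":75}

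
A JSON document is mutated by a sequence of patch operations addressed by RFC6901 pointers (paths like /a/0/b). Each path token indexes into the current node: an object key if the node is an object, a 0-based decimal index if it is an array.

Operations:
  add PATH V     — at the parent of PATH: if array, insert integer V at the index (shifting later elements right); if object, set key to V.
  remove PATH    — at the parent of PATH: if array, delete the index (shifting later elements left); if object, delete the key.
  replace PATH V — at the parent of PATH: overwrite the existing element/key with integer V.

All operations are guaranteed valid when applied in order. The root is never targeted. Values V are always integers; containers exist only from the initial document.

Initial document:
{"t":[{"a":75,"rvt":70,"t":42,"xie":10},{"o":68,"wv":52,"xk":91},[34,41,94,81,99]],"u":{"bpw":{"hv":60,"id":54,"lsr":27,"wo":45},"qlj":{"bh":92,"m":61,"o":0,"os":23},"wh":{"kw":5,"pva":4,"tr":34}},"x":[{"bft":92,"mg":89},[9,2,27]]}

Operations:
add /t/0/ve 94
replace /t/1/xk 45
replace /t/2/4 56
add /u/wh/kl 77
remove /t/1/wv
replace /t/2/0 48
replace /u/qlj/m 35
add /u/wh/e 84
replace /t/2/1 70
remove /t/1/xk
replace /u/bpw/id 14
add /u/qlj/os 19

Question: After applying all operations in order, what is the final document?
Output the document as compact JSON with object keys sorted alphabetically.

After op 1 (add /t/0/ve 94): {"t":[{"a":75,"rvt":70,"t":42,"ve":94,"xie":10},{"o":68,"wv":52,"xk":91},[34,41,94,81,99]],"u":{"bpw":{"hv":60,"id":54,"lsr":27,"wo":45},"qlj":{"bh":92,"m":61,"o":0,"os":23},"wh":{"kw":5,"pva":4,"tr":34}},"x":[{"bft":92,"mg":89},[9,2,27]]}
After op 2 (replace /t/1/xk 45): {"t":[{"a":75,"rvt":70,"t":42,"ve":94,"xie":10},{"o":68,"wv":52,"xk":45},[34,41,94,81,99]],"u":{"bpw":{"hv":60,"id":54,"lsr":27,"wo":45},"qlj":{"bh":92,"m":61,"o":0,"os":23},"wh":{"kw":5,"pva":4,"tr":34}},"x":[{"bft":92,"mg":89},[9,2,27]]}
After op 3 (replace /t/2/4 56): {"t":[{"a":75,"rvt":70,"t":42,"ve":94,"xie":10},{"o":68,"wv":52,"xk":45},[34,41,94,81,56]],"u":{"bpw":{"hv":60,"id":54,"lsr":27,"wo":45},"qlj":{"bh":92,"m":61,"o":0,"os":23},"wh":{"kw":5,"pva":4,"tr":34}},"x":[{"bft":92,"mg":89},[9,2,27]]}
After op 4 (add /u/wh/kl 77): {"t":[{"a":75,"rvt":70,"t":42,"ve":94,"xie":10},{"o":68,"wv":52,"xk":45},[34,41,94,81,56]],"u":{"bpw":{"hv":60,"id":54,"lsr":27,"wo":45},"qlj":{"bh":92,"m":61,"o":0,"os":23},"wh":{"kl":77,"kw":5,"pva":4,"tr":34}},"x":[{"bft":92,"mg":89},[9,2,27]]}
After op 5 (remove /t/1/wv): {"t":[{"a":75,"rvt":70,"t":42,"ve":94,"xie":10},{"o":68,"xk":45},[34,41,94,81,56]],"u":{"bpw":{"hv":60,"id":54,"lsr":27,"wo":45},"qlj":{"bh":92,"m":61,"o":0,"os":23},"wh":{"kl":77,"kw":5,"pva":4,"tr":34}},"x":[{"bft":92,"mg":89},[9,2,27]]}
After op 6 (replace /t/2/0 48): {"t":[{"a":75,"rvt":70,"t":42,"ve":94,"xie":10},{"o":68,"xk":45},[48,41,94,81,56]],"u":{"bpw":{"hv":60,"id":54,"lsr":27,"wo":45},"qlj":{"bh":92,"m":61,"o":0,"os":23},"wh":{"kl":77,"kw":5,"pva":4,"tr":34}},"x":[{"bft":92,"mg":89},[9,2,27]]}
After op 7 (replace /u/qlj/m 35): {"t":[{"a":75,"rvt":70,"t":42,"ve":94,"xie":10},{"o":68,"xk":45},[48,41,94,81,56]],"u":{"bpw":{"hv":60,"id":54,"lsr":27,"wo":45},"qlj":{"bh":92,"m":35,"o":0,"os":23},"wh":{"kl":77,"kw":5,"pva":4,"tr":34}},"x":[{"bft":92,"mg":89},[9,2,27]]}
After op 8 (add /u/wh/e 84): {"t":[{"a":75,"rvt":70,"t":42,"ve":94,"xie":10},{"o":68,"xk":45},[48,41,94,81,56]],"u":{"bpw":{"hv":60,"id":54,"lsr":27,"wo":45},"qlj":{"bh":92,"m":35,"o":0,"os":23},"wh":{"e":84,"kl":77,"kw":5,"pva":4,"tr":34}},"x":[{"bft":92,"mg":89},[9,2,27]]}
After op 9 (replace /t/2/1 70): {"t":[{"a":75,"rvt":70,"t":42,"ve":94,"xie":10},{"o":68,"xk":45},[48,70,94,81,56]],"u":{"bpw":{"hv":60,"id":54,"lsr":27,"wo":45},"qlj":{"bh":92,"m":35,"o":0,"os":23},"wh":{"e":84,"kl":77,"kw":5,"pva":4,"tr":34}},"x":[{"bft":92,"mg":89},[9,2,27]]}
After op 10 (remove /t/1/xk): {"t":[{"a":75,"rvt":70,"t":42,"ve":94,"xie":10},{"o":68},[48,70,94,81,56]],"u":{"bpw":{"hv":60,"id":54,"lsr":27,"wo":45},"qlj":{"bh":92,"m":35,"o":0,"os":23},"wh":{"e":84,"kl":77,"kw":5,"pva":4,"tr":34}},"x":[{"bft":92,"mg":89},[9,2,27]]}
After op 11 (replace /u/bpw/id 14): {"t":[{"a":75,"rvt":70,"t":42,"ve":94,"xie":10},{"o":68},[48,70,94,81,56]],"u":{"bpw":{"hv":60,"id":14,"lsr":27,"wo":45},"qlj":{"bh":92,"m":35,"o":0,"os":23},"wh":{"e":84,"kl":77,"kw":5,"pva":4,"tr":34}},"x":[{"bft":92,"mg":89},[9,2,27]]}
After op 12 (add /u/qlj/os 19): {"t":[{"a":75,"rvt":70,"t":42,"ve":94,"xie":10},{"o":68},[48,70,94,81,56]],"u":{"bpw":{"hv":60,"id":14,"lsr":27,"wo":45},"qlj":{"bh":92,"m":35,"o":0,"os":19},"wh":{"e":84,"kl":77,"kw":5,"pva":4,"tr":34}},"x":[{"bft":92,"mg":89},[9,2,27]]}

Answer: {"t":[{"a":75,"rvt":70,"t":42,"ve":94,"xie":10},{"o":68},[48,70,94,81,56]],"u":{"bpw":{"hv":60,"id":14,"lsr":27,"wo":45},"qlj":{"bh":92,"m":35,"o":0,"os":19},"wh":{"e":84,"kl":77,"kw":5,"pva":4,"tr":34}},"x":[{"bft":92,"mg":89},[9,2,27]]}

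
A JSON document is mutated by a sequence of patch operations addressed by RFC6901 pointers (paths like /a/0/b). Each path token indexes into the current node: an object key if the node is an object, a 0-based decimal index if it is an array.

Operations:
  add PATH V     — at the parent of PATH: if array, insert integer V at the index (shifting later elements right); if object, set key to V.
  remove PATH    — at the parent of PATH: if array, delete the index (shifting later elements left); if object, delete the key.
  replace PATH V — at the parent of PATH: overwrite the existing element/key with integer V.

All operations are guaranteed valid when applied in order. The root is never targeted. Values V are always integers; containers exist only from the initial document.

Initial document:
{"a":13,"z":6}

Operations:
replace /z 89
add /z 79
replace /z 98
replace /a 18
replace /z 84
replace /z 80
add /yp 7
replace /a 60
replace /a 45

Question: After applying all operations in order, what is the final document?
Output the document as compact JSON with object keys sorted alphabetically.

Answer: {"a":45,"yp":7,"z":80}

Derivation:
After op 1 (replace /z 89): {"a":13,"z":89}
After op 2 (add /z 79): {"a":13,"z":79}
After op 3 (replace /z 98): {"a":13,"z":98}
After op 4 (replace /a 18): {"a":18,"z":98}
After op 5 (replace /z 84): {"a":18,"z":84}
After op 6 (replace /z 80): {"a":18,"z":80}
After op 7 (add /yp 7): {"a":18,"yp":7,"z":80}
After op 8 (replace /a 60): {"a":60,"yp":7,"z":80}
After op 9 (replace /a 45): {"a":45,"yp":7,"z":80}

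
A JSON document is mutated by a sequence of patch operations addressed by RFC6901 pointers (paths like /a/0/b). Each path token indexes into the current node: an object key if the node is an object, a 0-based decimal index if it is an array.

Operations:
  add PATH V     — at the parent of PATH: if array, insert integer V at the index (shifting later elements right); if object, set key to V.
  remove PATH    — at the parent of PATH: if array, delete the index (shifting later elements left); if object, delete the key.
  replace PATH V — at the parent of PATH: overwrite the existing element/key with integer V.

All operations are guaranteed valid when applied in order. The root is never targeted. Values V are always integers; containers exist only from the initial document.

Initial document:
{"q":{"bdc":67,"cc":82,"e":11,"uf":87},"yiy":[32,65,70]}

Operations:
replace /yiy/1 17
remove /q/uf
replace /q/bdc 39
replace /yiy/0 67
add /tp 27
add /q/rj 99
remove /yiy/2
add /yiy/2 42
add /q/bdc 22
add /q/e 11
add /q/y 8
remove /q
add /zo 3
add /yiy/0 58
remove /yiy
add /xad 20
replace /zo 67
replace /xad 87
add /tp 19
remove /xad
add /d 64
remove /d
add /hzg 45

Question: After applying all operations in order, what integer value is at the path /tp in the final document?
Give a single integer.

After op 1 (replace /yiy/1 17): {"q":{"bdc":67,"cc":82,"e":11,"uf":87},"yiy":[32,17,70]}
After op 2 (remove /q/uf): {"q":{"bdc":67,"cc":82,"e":11},"yiy":[32,17,70]}
After op 3 (replace /q/bdc 39): {"q":{"bdc":39,"cc":82,"e":11},"yiy":[32,17,70]}
After op 4 (replace /yiy/0 67): {"q":{"bdc":39,"cc":82,"e":11},"yiy":[67,17,70]}
After op 5 (add /tp 27): {"q":{"bdc":39,"cc":82,"e":11},"tp":27,"yiy":[67,17,70]}
After op 6 (add /q/rj 99): {"q":{"bdc":39,"cc":82,"e":11,"rj":99},"tp":27,"yiy":[67,17,70]}
After op 7 (remove /yiy/2): {"q":{"bdc":39,"cc":82,"e":11,"rj":99},"tp":27,"yiy":[67,17]}
After op 8 (add /yiy/2 42): {"q":{"bdc":39,"cc":82,"e":11,"rj":99},"tp":27,"yiy":[67,17,42]}
After op 9 (add /q/bdc 22): {"q":{"bdc":22,"cc":82,"e":11,"rj":99},"tp":27,"yiy":[67,17,42]}
After op 10 (add /q/e 11): {"q":{"bdc":22,"cc":82,"e":11,"rj":99},"tp":27,"yiy":[67,17,42]}
After op 11 (add /q/y 8): {"q":{"bdc":22,"cc":82,"e":11,"rj":99,"y":8},"tp":27,"yiy":[67,17,42]}
After op 12 (remove /q): {"tp":27,"yiy":[67,17,42]}
After op 13 (add /zo 3): {"tp":27,"yiy":[67,17,42],"zo":3}
After op 14 (add /yiy/0 58): {"tp":27,"yiy":[58,67,17,42],"zo":3}
After op 15 (remove /yiy): {"tp":27,"zo":3}
After op 16 (add /xad 20): {"tp":27,"xad":20,"zo":3}
After op 17 (replace /zo 67): {"tp":27,"xad":20,"zo":67}
After op 18 (replace /xad 87): {"tp":27,"xad":87,"zo":67}
After op 19 (add /tp 19): {"tp":19,"xad":87,"zo":67}
After op 20 (remove /xad): {"tp":19,"zo":67}
After op 21 (add /d 64): {"d":64,"tp":19,"zo":67}
After op 22 (remove /d): {"tp":19,"zo":67}
After op 23 (add /hzg 45): {"hzg":45,"tp":19,"zo":67}
Value at /tp: 19

Answer: 19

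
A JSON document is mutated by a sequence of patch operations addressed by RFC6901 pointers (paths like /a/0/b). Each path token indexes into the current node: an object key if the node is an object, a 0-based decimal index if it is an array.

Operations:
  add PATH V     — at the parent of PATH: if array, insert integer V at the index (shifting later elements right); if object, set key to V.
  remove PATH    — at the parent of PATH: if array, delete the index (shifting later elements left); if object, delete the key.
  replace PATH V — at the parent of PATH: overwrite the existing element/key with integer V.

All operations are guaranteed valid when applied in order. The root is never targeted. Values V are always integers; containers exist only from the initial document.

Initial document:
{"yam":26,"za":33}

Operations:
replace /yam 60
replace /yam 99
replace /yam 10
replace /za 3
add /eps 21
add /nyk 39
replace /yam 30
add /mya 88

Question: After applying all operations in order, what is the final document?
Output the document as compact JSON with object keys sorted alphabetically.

Answer: {"eps":21,"mya":88,"nyk":39,"yam":30,"za":3}

Derivation:
After op 1 (replace /yam 60): {"yam":60,"za":33}
After op 2 (replace /yam 99): {"yam":99,"za":33}
After op 3 (replace /yam 10): {"yam":10,"za":33}
After op 4 (replace /za 3): {"yam":10,"za":3}
After op 5 (add /eps 21): {"eps":21,"yam":10,"za":3}
After op 6 (add /nyk 39): {"eps":21,"nyk":39,"yam":10,"za":3}
After op 7 (replace /yam 30): {"eps":21,"nyk":39,"yam":30,"za":3}
After op 8 (add /mya 88): {"eps":21,"mya":88,"nyk":39,"yam":30,"za":3}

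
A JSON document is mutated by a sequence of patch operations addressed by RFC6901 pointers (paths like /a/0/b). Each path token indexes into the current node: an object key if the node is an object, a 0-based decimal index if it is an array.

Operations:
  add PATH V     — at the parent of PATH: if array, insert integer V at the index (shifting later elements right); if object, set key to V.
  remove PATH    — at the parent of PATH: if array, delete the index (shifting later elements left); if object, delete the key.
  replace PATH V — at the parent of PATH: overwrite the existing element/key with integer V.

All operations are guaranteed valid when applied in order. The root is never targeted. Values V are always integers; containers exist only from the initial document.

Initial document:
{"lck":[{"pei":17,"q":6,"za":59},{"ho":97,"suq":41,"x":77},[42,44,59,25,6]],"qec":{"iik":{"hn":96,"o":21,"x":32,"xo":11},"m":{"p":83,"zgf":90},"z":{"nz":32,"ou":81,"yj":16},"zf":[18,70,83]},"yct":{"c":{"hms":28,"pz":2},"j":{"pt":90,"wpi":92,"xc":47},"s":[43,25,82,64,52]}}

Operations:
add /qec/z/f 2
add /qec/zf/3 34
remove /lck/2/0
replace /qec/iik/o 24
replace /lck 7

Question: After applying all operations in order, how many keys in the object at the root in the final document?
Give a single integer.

After op 1 (add /qec/z/f 2): {"lck":[{"pei":17,"q":6,"za":59},{"ho":97,"suq":41,"x":77},[42,44,59,25,6]],"qec":{"iik":{"hn":96,"o":21,"x":32,"xo":11},"m":{"p":83,"zgf":90},"z":{"f":2,"nz":32,"ou":81,"yj":16},"zf":[18,70,83]},"yct":{"c":{"hms":28,"pz":2},"j":{"pt":90,"wpi":92,"xc":47},"s":[43,25,82,64,52]}}
After op 2 (add /qec/zf/3 34): {"lck":[{"pei":17,"q":6,"za":59},{"ho":97,"suq":41,"x":77},[42,44,59,25,6]],"qec":{"iik":{"hn":96,"o":21,"x":32,"xo":11},"m":{"p":83,"zgf":90},"z":{"f":2,"nz":32,"ou":81,"yj":16},"zf":[18,70,83,34]},"yct":{"c":{"hms":28,"pz":2},"j":{"pt":90,"wpi":92,"xc":47},"s":[43,25,82,64,52]}}
After op 3 (remove /lck/2/0): {"lck":[{"pei":17,"q":6,"za":59},{"ho":97,"suq":41,"x":77},[44,59,25,6]],"qec":{"iik":{"hn":96,"o":21,"x":32,"xo":11},"m":{"p":83,"zgf":90},"z":{"f":2,"nz":32,"ou":81,"yj":16},"zf":[18,70,83,34]},"yct":{"c":{"hms":28,"pz":2},"j":{"pt":90,"wpi":92,"xc":47},"s":[43,25,82,64,52]}}
After op 4 (replace /qec/iik/o 24): {"lck":[{"pei":17,"q":6,"za":59},{"ho":97,"suq":41,"x":77},[44,59,25,6]],"qec":{"iik":{"hn":96,"o":24,"x":32,"xo":11},"m":{"p":83,"zgf":90},"z":{"f":2,"nz":32,"ou":81,"yj":16},"zf":[18,70,83,34]},"yct":{"c":{"hms":28,"pz":2},"j":{"pt":90,"wpi":92,"xc":47},"s":[43,25,82,64,52]}}
After op 5 (replace /lck 7): {"lck":7,"qec":{"iik":{"hn":96,"o":24,"x":32,"xo":11},"m":{"p":83,"zgf":90},"z":{"f":2,"nz":32,"ou":81,"yj":16},"zf":[18,70,83,34]},"yct":{"c":{"hms":28,"pz":2},"j":{"pt":90,"wpi":92,"xc":47},"s":[43,25,82,64,52]}}
Size at the root: 3

Answer: 3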